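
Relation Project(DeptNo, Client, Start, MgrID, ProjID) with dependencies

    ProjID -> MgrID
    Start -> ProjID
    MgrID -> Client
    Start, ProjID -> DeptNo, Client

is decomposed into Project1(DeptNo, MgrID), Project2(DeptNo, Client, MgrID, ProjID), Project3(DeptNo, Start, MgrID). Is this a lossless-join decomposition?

Chase test. Columns are DeptNo, Client, Start, MgrID, ProjID; row i has aⱼ where attribute j ∈ Projecti, else bᵢⱼ.
Initial tableau (one row per fragment):
  row 1: a1 b12 b13 a4 b15
  row 2: a1 a2 b23 a4 a5
  row 3: a1 b32 a3 a4 b35
Rows 1 and 2 agree on MgrID; apply MgrID→Client and equate their Client entries.
Rows 1 and 3 agree on MgrID; apply MgrID→Client and equate their Client entries.
No row becomes fully distinguished — the join is lossy.

No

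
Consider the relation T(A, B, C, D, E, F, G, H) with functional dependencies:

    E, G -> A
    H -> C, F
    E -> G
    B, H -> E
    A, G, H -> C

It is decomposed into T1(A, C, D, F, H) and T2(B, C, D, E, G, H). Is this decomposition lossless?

No

Common attributes: T1 ∩ T2 = {C, D, H}.
Closure of {C, D, H}: H → C, F applies, adding F. So (C, D, H)⁺ = {C, D, F, H}.
The closure contains neither all of T1 = {A, C, D, F, H} nor all of T2 = {B, C, D, E, G, H}, so the common attributes are not a superkey of either fragment. The join is lossy.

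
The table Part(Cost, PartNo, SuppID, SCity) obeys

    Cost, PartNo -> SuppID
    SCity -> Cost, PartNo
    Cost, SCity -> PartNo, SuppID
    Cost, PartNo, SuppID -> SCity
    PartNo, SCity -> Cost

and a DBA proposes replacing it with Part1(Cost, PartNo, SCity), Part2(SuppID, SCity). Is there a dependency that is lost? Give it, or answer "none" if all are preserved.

Cost, PartNo → SuppID: restricted closure across fragments reaches SuppID.
SCity → Cost, PartNo lies within Part1.
Cost, SCity → PartNo, SuppID: restricted closure across fragments reaches PartNo, SuppID.
Cost, PartNo, SuppID → SCity: restricted closure across fragments reaches SCity.
PartNo, SCity → Cost lies within Part1.
Every dependency is enforceable on the fragments, so the decomposition is dependency-preserving.

none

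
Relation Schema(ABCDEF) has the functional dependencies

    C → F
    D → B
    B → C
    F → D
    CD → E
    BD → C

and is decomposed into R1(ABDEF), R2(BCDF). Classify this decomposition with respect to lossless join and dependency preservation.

lossless and dependency-preserving

Lossless test: (BDF)⁺ = {BCDEF}, which contains all of one fragment — lossless.
Dependency preservation: CD → E is not contained in any single fragment, but the restricted closure of its left-hand side across the fragments still reaches the right-hand side; the remaining FDs each lie inside some fragment. All dependencies are preserved.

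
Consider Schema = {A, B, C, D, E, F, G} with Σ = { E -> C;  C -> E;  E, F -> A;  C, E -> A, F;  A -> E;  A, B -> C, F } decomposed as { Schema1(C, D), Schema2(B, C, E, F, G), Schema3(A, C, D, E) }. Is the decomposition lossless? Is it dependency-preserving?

lossy but dependency-preserving

Lossless test (chase): Rows 1 and 2 agree on C; apply C→E and equate their E entries. Rows 1 and 2 agree on C, E; apply C, E→A, F and equate their A, F entries. Rows 1 and 3 agree on C, E; apply C, E→A, F and equate their A, F entries. No row becomes fully distinguished — the join is lossy.
Dependency preservation: E, F → A; C, E → A, F; A, B → C, F are not contained in any single fragment, but the restricted closure of each left-hand side across the fragments still reaches the right-hand side; the remaining FDs each lie inside some fragment. All dependencies are preserved.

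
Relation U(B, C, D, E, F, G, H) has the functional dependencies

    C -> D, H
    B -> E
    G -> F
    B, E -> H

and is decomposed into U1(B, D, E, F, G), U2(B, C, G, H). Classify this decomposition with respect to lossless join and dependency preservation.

lossy and not dependency-preserving

Lossless test: (B, G)⁺ = {B, E, F, G, H}, which is a superkey of neither fragment — lossy.
Dependency preservation: the restricted closure of {C} across the fragments never reaches {D, H}, so C → D, H cannot be enforced without a join — not preserved.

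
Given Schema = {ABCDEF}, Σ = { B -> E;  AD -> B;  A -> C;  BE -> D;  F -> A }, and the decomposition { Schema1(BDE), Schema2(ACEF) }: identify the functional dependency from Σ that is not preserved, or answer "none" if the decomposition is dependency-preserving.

AD -> B

Check AD → B: no single fragment contains all of {ABD}, and the restricted closure of {AD} across the fragments never reaches {B}.
B → E is preserved.
A → C is preserved.
BE → D is preserved.
F → A is preserved.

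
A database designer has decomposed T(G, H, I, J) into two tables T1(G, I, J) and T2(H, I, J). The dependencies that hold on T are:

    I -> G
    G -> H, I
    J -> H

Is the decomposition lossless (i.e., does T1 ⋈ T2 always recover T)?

Yes

Common attributes: T1 ∩ T2 = {I, J}.
Closure of {I, J}: I → G applies, adding G; G → H, I applies, adding H. So (I, J)⁺ = {G, H, I, J}.
This closure contains every attribute of T1, so T1 ∩ T2 → T1. The join is lossless.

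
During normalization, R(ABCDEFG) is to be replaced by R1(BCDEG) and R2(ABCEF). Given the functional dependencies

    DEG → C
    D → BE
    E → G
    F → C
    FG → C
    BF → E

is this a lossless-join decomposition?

Common attributes: R1 ∩ R2 = {BCE}.
Closure of {BCE}: E → G applies, adding G. So (BCE)⁺ = {BCEG}.
The closure contains neither all of R1 = {BCDEG} nor all of R2 = {ABCEF}, so the common attributes are not a superkey of either fragment. The join is lossy.

No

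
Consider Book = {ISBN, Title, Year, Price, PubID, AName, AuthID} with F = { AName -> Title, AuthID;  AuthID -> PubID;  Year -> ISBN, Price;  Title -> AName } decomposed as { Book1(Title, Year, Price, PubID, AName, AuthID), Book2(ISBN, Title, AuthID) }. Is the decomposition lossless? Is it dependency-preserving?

lossy and not dependency-preserving

Lossless test: (Title, AuthID)⁺ = {Title, PubID, AName, AuthID}, which is a superkey of neither fragment — lossy.
Dependency preservation: the restricted closure of {Year} across the fragments never reaches {ISBN, Price}, so Year → ISBN, Price cannot be enforced without a join — not preserved.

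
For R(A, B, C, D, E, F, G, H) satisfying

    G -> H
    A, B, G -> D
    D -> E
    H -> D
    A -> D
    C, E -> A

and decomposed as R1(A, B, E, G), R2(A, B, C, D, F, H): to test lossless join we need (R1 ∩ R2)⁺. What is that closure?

A, B, D, E

R1 ∩ R2 = {A, B}.
A → D applies, adding D
D → E applies, adding E
Closure: {A, B, D, E}.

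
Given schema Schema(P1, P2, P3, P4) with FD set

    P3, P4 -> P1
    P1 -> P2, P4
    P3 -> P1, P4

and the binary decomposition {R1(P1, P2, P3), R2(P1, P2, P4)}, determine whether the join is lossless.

Yes

Common attributes: R1 ∩ R2 = {P1, P2}.
Closure of {P1, P2}: P1 → P2, P4 applies, adding P4. So (P1, P2)⁺ = {P1, P2, P4}.
This closure contains every attribute of R2, so R1 ∩ R2 → R2. The join is lossless.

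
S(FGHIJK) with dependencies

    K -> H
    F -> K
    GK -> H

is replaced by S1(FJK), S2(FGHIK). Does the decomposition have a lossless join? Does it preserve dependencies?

lossy but dependency-preserving

Lossless test: (FK)⁺ = {FHK}, which is a superkey of neither fragment — lossy.
Dependency preservation: every FD's attributes lie within a single fragment, so each can be enforced locally — preserved.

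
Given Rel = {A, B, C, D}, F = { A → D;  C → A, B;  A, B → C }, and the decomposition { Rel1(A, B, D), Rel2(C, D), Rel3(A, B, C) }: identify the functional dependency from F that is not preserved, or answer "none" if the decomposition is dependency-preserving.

A → D lies within Rel1.
C → A, B lies within Rel3.
A, B → C lies within Rel3.
Every dependency is enforceable on the fragments, so the decomposition is dependency-preserving.

none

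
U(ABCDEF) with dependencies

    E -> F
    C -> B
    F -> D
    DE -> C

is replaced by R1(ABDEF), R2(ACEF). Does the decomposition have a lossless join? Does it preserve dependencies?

lossless but not dependency-preserving

Lossless test: (AEF)⁺ = {ABCDEF}, which contains all of one fragment — lossless.
Dependency preservation: the restricted closure of {C} across the fragments never reaches {B}, so C → B cannot be enforced without a join — not preserved.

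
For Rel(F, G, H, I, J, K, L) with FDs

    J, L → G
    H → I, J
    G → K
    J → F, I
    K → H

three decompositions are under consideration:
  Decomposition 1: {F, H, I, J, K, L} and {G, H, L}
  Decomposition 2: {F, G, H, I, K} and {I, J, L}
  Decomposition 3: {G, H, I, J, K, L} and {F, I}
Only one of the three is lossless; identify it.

Decomposition 1

Decomposition 1: common = {H, L}, closure = {F, G, H, I, J, K, L} → lossless.
Decomposition 2: common = {I}, closure = {I} → lossy.
Decomposition 3: common = {I}, closure = {I} → lossy.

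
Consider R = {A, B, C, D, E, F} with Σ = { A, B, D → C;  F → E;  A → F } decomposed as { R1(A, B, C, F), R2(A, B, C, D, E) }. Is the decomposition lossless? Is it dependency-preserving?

Lossless test: (A, B, C)⁺ = {A, B, C, E, F}, which contains all of one fragment — lossless.
Dependency preservation: the restricted closure of {F} across the fragments never reaches {E}, so F → E cannot be enforced without a join — not preserved.

lossless but not dependency-preserving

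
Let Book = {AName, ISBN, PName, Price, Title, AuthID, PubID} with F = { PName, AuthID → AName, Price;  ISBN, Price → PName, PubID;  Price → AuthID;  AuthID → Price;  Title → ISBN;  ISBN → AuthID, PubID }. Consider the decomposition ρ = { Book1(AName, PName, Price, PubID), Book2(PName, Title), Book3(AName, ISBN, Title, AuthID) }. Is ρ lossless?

No

Chase test. Columns are AName, ISBN, PName, Price, Title, AuthID, PubID; row i has aⱼ where attribute j ∈ Booki, else bᵢⱼ.
Initial tableau (one row per fragment):
  row 1: a1 b12 a3 a4 b15 b16 a7
  row 2: b21 b22 a3 b24 a5 b26 b27
  row 3: a1 a2 b33 b34 a5 a6 b37
Rows 2 and 3 agree on Title; apply Title→ISBN and equate their ISBN entries.
Rows 2 and 3 agree on ISBN; apply ISBN→AuthID, PubID and equate their AuthID, PubID entries.
Rows 2 and 3 agree on AuthID; apply AuthID→Price and equate their Price entries.
Rows 2 and 3 agree on ISBN, Price; apply ISBN, Price→PName, PubID and equate their PName, PubID entries.
Rows 2 and 3 agree on PName, AuthID; apply PName, AuthID→AName, Price and equate their AName, Price entries.
No row becomes fully distinguished — the join is lossy.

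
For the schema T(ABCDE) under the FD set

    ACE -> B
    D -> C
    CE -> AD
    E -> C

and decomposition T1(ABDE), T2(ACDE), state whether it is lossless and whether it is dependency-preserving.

lossless and dependency-preserving

Lossless test: (ADE)⁺ = {ABCDE}, which contains all of one fragment — lossless.
Dependency preservation: ACE → B is not contained in any single fragment, but the restricted closure of its left-hand side across the fragments still reaches the right-hand side; the remaining FDs each lie inside some fragment. All dependencies are preserved.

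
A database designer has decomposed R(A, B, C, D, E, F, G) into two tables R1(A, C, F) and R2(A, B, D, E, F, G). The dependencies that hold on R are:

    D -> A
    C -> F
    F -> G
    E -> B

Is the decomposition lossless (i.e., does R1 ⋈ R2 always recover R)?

No

Common attributes: R1 ∩ R2 = {A, F}.
Closure of {A, F}: F → G applies, adding G. So (A, F)⁺ = {A, F, G}.
The closure contains neither all of R1 = {A, C, F} nor all of R2 = {A, B, D, E, F, G}, so the common attributes are not a superkey of either fragment. The join is lossy.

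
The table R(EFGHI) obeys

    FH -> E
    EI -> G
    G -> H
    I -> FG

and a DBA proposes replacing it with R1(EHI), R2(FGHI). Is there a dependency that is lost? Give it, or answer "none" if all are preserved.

Check FH → E: no single fragment contains all of {EFH}, and the restricted closure of {FH} across the fragments never reaches {E}.
EI → G is preserved.
G → H is preserved.
I → FG is preserved.

FH -> E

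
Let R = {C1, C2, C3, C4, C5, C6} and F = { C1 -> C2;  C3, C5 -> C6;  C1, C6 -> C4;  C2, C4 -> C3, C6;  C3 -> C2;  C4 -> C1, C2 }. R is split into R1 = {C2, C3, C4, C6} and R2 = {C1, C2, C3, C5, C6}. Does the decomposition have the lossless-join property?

No

Common attributes: R1 ∩ R2 = {C2, C3, C6}.
No dependency enlarges {C2, C3, C6}, so (C2, C3, C6)⁺ = {C2, C3, C6}.
The closure contains neither all of R1 = {C2, C3, C4, C6} nor all of R2 = {C1, C2, C3, C5, C6}, so the common attributes are not a superkey of either fragment. The join is lossy.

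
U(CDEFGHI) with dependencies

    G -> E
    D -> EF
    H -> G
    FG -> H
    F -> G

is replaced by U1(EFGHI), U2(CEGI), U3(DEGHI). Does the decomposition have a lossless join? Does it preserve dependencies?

Lossless test (chase): applying each FD to every pair of rows produces no changes in the tableau, so no row becomes fully distinguished — the join is lossy.
Dependency preservation: the restricted closure of {D} across the fragments never reaches {EF}, so D → EF cannot be enforced without a join — not preserved.

lossy and not dependency-preserving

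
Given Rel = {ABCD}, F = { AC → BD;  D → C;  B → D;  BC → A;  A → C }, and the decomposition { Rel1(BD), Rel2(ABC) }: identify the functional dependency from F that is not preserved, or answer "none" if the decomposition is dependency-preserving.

D → C

Check D → C: no single fragment contains all of {CD}, and the restricted closure of {D} across the fragments never reaches {C}.
AC → BD is preserved.
B → D is preserved.
BC → A is preserved.
A → C is preserved.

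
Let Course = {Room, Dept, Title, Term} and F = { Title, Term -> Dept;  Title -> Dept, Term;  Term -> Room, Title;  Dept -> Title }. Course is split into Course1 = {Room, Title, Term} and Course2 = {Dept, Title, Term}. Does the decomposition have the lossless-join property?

Yes

Common attributes: Course1 ∩ Course2 = {Title, Term}.
Closure of {Title, Term}: Title, Term → Dept applies, adding Dept; Term → Room, Title applies, adding Room. So (Title, Term)⁺ = {Room, Dept, Title, Term}.
This closure contains every attribute of Course1, so Course1 ∩ Course2 → Course1. The join is lossless.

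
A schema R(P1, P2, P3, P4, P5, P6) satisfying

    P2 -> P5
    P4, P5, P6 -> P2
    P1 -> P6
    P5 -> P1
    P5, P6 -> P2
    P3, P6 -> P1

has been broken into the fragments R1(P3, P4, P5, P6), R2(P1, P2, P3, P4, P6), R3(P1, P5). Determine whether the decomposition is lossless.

No

Chase test. Columns are P1, P2, P3, P4, P5, P6; row i has aⱼ where attribute j ∈ Ri, else bᵢⱼ.
Initial tableau (one row per fragment):
  row 1: b11 b12 a3 a4 a5 a6
  row 2: a1 a2 a3 a4 b25 a6
  row 3: a1 b32 b33 b34 a5 b36
Rows 2 and 3 agree on P1; apply P1→P6 and equate their P6 entries.
Rows 1 and 3 agree on P5; apply P5→P1 and equate their P1 entries.
Rows 1 and 3 agree on P5, P6; apply P5, P6→P2 and equate their P2 entries.
No row becomes fully distinguished — the join is lossy.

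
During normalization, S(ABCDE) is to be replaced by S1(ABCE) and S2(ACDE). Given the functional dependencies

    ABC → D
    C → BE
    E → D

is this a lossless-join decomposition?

Common attributes: S1 ∩ S2 = {ACE}.
Closure of {ACE}: C → BE applies, adding B; E → D applies, adding D. So (ACE)⁺ = {ABCDE}.
This closure contains every attribute of S1, so S1 ∩ S2 → S1. The join is lossless.

Yes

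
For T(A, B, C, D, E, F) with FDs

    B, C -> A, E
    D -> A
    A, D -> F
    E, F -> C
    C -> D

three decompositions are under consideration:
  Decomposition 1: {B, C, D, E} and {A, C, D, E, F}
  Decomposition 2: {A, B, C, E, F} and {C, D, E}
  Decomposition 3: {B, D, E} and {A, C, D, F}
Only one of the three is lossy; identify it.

Decomposition 1: common = {C, D, E}, closure = {A, C, D, E, F} → lossless.
Decomposition 2: common = {C, E}, closure = {A, C, D, E, F} → lossless.
Decomposition 3: common = {D}, closure = {A, D, F} → lossy.

Decomposition 3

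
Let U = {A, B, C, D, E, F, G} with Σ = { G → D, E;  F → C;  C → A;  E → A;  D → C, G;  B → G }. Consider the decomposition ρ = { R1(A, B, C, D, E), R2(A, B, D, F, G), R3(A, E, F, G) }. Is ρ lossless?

Yes

Chase test. Columns are A, B, C, D, E, F, G; row i has aⱼ where attribute j ∈ Ri, else bᵢⱼ.
Initial tableau (one row per fragment):
  row 1: a1 a2 a3 a4 a5 b16 b17
  row 2: a1 a2 b23 a4 b25 a6 a7
  row 3: a1 b32 b33 b34 a5 a6 a7
Rows 2 and 3 agree on G; apply G→D, E and equate their D, E entries.
Rows 2 and 3 agree on F; apply F→C and equate their C entries.
Rows 1 and 2 agree on D; apply D→C, G and equate their C, G entries.
Row 2 is now all distinguished symbols — the join is lossless.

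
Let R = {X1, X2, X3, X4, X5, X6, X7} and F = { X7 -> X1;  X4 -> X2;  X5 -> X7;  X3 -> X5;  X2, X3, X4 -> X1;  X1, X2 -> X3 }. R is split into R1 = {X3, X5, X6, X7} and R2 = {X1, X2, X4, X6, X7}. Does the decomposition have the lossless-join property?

Common attributes: R1 ∩ R2 = {X6, X7}.
Closure of {X6, X7}: X7 → X1 applies, adding X1. So (X6, X7)⁺ = {X1, X6, X7}.
The closure contains neither all of R1 = {X3, X5, X6, X7} nor all of R2 = {X1, X2, X4, X6, X7}, so the common attributes are not a superkey of either fragment. The join is lossy.

No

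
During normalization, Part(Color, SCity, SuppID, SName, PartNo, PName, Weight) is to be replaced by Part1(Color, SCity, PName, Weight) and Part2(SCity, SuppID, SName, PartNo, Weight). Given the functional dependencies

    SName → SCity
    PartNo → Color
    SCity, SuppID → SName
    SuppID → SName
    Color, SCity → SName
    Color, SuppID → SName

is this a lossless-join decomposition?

No

Common attributes: Part1 ∩ Part2 = {SCity, Weight}.
No dependency enlarges {SCity, Weight}, so (SCity, Weight)⁺ = {SCity, Weight}.
The closure contains neither all of Part1 = {Color, SCity, PName, Weight} nor all of Part2 = {SCity, SuppID, SName, PartNo, Weight}, so the common attributes are not a superkey of either fragment. The join is lossy.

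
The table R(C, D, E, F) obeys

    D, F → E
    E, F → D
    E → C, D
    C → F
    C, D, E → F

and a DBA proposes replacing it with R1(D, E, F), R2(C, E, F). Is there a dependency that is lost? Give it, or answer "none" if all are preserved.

none

D, F → E lies within R1.
E, F → D lies within R1.
E → C, D: restricted closure across fragments reaches C, D.
C → F lies within R2.
C, D, E → F: restricted closure across fragments reaches F.
Every dependency is enforceable on the fragments, so the decomposition is dependency-preserving.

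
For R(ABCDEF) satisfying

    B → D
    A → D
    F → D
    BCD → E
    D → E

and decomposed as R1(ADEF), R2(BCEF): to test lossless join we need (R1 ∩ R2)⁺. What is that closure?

R1 ∩ R2 = {EF}.
F → D applies, adding D
Closure: {DEF}.

DEF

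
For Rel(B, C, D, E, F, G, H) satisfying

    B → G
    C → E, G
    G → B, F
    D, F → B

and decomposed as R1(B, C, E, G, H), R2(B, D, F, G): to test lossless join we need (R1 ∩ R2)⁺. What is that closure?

R1 ∩ R2 = {B, G}.
G → B, F applies, adding F
Closure: {B, F, G}.

B, F, G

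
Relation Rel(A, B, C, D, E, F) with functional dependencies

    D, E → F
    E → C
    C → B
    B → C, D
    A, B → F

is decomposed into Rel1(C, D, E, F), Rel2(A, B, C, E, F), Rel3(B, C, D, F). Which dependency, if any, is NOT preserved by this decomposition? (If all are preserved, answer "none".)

D, E → F lies within Rel1.
E → C lies within Rel1.
C → B lies within Rel2.
B → C, D lies within Rel3.
A, B → F lies within Rel2.
Every dependency is enforceable on the fragments, so the decomposition is dependency-preserving.

none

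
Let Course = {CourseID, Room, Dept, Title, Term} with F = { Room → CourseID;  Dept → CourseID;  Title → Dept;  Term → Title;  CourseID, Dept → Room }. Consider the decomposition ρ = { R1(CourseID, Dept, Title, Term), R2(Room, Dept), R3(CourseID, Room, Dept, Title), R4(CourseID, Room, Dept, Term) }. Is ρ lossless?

Chase test. Columns are CourseID, Room, Dept, Title, Term; row i has aⱼ where attribute j ∈ Ri, else bᵢⱼ.
Initial tableau (one row per fragment):
  row 1: a1 b12 a3 a4 a5
  row 2: b21 a2 a3 b24 b25
  row 3: a1 a2 a3 a4 b35
  row 4: a1 a2 a3 b44 a5
Rows 2 and 3 agree on Room; apply Room→CourseID and equate their CourseID entries.
Rows 1 and 4 agree on Term; apply Term→Title and equate their Title entries.
Rows 1 and 2 agree on CourseID, Dept; apply CourseID, Dept→Room and equate their Room entries.
Row 1 is now all distinguished symbols — the join is lossless.

Yes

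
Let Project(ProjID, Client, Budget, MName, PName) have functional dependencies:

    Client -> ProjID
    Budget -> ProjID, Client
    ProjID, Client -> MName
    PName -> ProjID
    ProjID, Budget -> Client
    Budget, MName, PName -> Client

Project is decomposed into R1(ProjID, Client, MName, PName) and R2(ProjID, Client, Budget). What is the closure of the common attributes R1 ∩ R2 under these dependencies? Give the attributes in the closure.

ProjID, Client, MName

R1 ∩ R2 = {ProjID, Client}.
ProjID, Client → MName applies, adding MName
Closure: {ProjID, Client, MName}.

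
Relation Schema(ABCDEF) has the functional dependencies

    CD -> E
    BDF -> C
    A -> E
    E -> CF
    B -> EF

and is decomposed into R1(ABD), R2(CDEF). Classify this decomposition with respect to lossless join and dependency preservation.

Lossless test: (D)⁺ = {D}, which is a superkey of neither fragment — lossy.
Dependency preservation: the restricted closure of {BDF} across the fragments never reaches {C}, so BDF → C cannot be enforced without a join — not preserved.

lossy and not dependency-preserving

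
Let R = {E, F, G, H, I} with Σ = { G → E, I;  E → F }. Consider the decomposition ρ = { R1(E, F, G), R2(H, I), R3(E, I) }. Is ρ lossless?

Chase test. Columns are E, F, G, H, I; row i has aⱼ where attribute j ∈ Ri, else bᵢⱼ.
Initial tableau (one row per fragment):
  row 1: a1 a2 a3 b14 b15
  row 2: b21 b22 b23 a4 a5
  row 3: a1 b32 b33 b34 a5
Rows 1 and 3 agree on E; apply E→F and equate their F entries.
No row becomes fully distinguished — the join is lossy.

No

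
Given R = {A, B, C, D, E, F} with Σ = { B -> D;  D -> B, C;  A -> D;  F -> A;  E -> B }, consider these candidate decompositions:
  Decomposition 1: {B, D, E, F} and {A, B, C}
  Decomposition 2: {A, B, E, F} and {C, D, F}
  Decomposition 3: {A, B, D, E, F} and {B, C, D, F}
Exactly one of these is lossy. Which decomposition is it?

Decomposition 1

Decomposition 1: common = {B}, closure = {B, C, D} → lossy.
Decomposition 2: common = {F}, closure = {A, B, C, D, F} → lossless.
Decomposition 3: common = {B, D, F}, closure = {A, B, C, D, F} → lossless.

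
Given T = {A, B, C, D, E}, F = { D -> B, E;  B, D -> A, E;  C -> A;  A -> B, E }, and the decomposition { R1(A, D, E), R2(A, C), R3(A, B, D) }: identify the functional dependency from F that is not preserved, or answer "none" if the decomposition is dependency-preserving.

none

D → B, E: restricted closure across fragments reaches B, E.
B, D → A, E: restricted closure across fragments reaches A, E.
C → A lies within R2.
A → B, E: restricted closure across fragments reaches B, E.
Every dependency is enforceable on the fragments, so the decomposition is dependency-preserving.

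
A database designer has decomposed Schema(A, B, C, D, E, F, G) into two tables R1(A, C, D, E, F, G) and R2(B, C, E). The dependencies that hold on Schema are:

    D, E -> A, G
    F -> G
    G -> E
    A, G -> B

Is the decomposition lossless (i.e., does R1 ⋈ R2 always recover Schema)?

Common attributes: R1 ∩ R2 = {C, E}.
No dependency enlarges {C, E}, so (C, E)⁺ = {C, E}.
The closure contains neither all of R1 = {A, C, D, E, F, G} nor all of R2 = {B, C, E}, so the common attributes are not a superkey of either fragment. The join is lossy.

No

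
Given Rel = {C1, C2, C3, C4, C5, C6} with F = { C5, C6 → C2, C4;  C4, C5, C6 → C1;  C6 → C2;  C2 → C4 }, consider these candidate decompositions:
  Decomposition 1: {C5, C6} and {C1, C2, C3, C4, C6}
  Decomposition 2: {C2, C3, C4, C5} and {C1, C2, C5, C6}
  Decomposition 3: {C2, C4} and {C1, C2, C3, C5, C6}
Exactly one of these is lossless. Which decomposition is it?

Decomposition 1: common = {C6}, closure = {C2, C4, C6} → lossy.
Decomposition 2: common = {C2, C5}, closure = {C2, C4, C5} → lossy.
Decomposition 3: common = {C2}, closure = {C2, C4} → lossless.

Decomposition 3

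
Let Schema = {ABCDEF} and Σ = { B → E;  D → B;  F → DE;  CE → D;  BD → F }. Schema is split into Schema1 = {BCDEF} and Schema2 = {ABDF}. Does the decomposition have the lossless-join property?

No

Common attributes: Schema1 ∩ Schema2 = {BDF}.
Closure of {BDF}: B → E applies, adding E. So (BDF)⁺ = {BDEF}.
The closure contains neither all of Schema1 = {BCDEF} nor all of Schema2 = {ABDF}, so the common attributes are not a superkey of either fragment. The join is lossy.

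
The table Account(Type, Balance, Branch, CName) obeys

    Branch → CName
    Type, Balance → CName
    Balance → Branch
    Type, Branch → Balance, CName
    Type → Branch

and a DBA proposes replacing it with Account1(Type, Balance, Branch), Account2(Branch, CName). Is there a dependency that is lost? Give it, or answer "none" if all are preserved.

Branch → CName lies within Account2.
Type, Balance → CName: restricted closure across fragments reaches CName.
Balance → Branch lies within Account1.
Type, Branch → Balance, CName: restricted closure across fragments reaches Balance, CName.
Type → Branch lies within Account1.
Every dependency is enforceable on the fragments, so the decomposition is dependency-preserving.

none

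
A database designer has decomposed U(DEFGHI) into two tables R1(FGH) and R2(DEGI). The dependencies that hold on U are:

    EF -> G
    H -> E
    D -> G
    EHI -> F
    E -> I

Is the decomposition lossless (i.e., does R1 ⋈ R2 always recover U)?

Common attributes: R1 ∩ R2 = {G}.
No dependency enlarges {G}, so (G)⁺ = {G}.
The closure contains neither all of R1 = {FGH} nor all of R2 = {DEGI}, so the common attributes are not a superkey of either fragment. The join is lossy.

No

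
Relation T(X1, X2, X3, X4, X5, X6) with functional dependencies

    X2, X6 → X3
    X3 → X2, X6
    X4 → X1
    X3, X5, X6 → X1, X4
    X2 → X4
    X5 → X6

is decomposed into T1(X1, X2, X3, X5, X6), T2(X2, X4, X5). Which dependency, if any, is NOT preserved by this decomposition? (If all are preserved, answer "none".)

Check X4 → X1: no single fragment contains all of {X1, X4}, and the restricted closure of {X4} across the fragments never reaches {X1}.
X2, X6 → X3 is preserved.
X3 → X2, X6 is preserved.
X3, X5, X6 → X1, X4 is preserved.
X2 → X4 is preserved.
X5 → X6 is preserved.

X4 → X1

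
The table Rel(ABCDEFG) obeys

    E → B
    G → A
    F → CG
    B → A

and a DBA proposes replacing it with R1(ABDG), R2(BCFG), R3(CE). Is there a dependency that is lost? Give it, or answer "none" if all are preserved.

Check E → B: no single fragment contains all of {BE}, and the restricted closure of {E} across the fragments never reaches {B}.
G → A is preserved.
F → CG is preserved.
B → A is preserved.

E → B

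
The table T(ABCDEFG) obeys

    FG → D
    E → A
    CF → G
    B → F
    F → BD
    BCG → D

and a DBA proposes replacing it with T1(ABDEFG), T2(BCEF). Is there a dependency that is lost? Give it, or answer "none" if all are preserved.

CF → G

Check CF → G: no single fragment contains all of {CFG}, and the restricted closure of {CF} across the fragments never reaches {G}.
FG → D is preserved.
E → A is preserved.
B → F is preserved.
F → BD is preserved.
BCG → D is preserved.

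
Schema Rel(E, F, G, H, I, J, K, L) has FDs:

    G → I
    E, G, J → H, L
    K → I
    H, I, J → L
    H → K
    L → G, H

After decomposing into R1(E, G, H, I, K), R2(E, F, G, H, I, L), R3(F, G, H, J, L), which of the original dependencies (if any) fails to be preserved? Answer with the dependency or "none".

E, G, J → H, L

Check E, G, J → H, L: no single fragment contains all of {E, G, H, J, L}, and the restricted closure of {E, G, J} across the fragments never reaches {H, L}.
G → I is preserved.
K → I is preserved.
H, I, J → L is preserved.
H → K is preserved.
L → G, H is preserved.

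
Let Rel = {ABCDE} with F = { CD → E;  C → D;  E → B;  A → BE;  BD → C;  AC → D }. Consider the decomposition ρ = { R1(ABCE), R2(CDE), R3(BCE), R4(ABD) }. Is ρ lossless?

Yes

Chase test. Columns are ABCDE; row i has aⱼ where attribute j ∈ Ri, else bᵢⱼ.
Initial tableau (one row per fragment):
  row 1: a1 a2 a3 b14 a5
  row 2: b21 b22 a3 a4 a5
  row 3: b31 a2 a3 b34 a5
  row 4: a1 a2 b43 a4 b45
Rows 1 and 2 agree on C; apply C→D and equate their D entries.
Rows 1 and 3 agree on C; apply C→D and equate their D entries.
Rows 1 and 2 agree on E; apply E→B and equate their B entries.
Rows 1 and 4 agree on A; apply A→BE and equate their BE entries.
Rows 1 and 4 agree on BD; apply BD→C and equate their C entries.
Row 1 is now all distinguished symbols — the join is lossless.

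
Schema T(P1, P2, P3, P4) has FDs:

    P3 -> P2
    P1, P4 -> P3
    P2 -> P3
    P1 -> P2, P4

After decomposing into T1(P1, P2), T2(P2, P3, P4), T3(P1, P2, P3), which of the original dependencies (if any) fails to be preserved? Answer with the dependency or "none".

Check P1 → P2, P4: no single fragment contains all of {P1, P2, P4}, and the restricted closure of {P1} across the fragments never reaches {P2, P4}.
P3 → P2 is preserved.
P1, P4 → P3 is preserved.
P2 → P3 is preserved.

P1 -> P2, P4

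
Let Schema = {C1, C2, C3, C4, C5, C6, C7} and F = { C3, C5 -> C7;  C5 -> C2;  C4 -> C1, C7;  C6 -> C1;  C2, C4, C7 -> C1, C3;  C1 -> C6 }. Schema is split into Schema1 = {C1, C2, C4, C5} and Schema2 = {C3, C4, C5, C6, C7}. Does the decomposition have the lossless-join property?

Yes

Common attributes: Schema1 ∩ Schema2 = {C4, C5}.
Closure of {C4, C5}: C5 → C2 applies, adding C2; C4 → C1, C7 applies, adding C1, C7; C2, C4, C7 → C1, C3 applies, adding C3; C1 → C6 applies, adding C6. So (C4, C5)⁺ = {C1, C2, C3, C4, C5, C6, C7}.
This closure contains every attribute of Schema1, so Schema1 ∩ Schema2 → Schema1. The join is lossless.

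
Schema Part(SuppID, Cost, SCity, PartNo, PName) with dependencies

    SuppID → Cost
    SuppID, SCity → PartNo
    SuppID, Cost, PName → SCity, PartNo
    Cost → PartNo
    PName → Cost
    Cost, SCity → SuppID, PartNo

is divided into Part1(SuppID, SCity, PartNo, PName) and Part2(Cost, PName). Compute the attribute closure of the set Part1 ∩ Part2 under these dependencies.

Part1 ∩ Part2 = {PName}.
PName → Cost applies, adding Cost
Cost → PartNo applies, adding PartNo
Closure: {Cost, PartNo, PName}.

Cost, PartNo, PName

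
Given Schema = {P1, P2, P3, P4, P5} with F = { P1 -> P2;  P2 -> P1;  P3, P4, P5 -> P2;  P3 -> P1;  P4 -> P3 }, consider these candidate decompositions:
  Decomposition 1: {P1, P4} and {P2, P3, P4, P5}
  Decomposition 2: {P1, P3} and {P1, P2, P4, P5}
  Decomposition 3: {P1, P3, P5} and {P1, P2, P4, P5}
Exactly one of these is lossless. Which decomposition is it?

Decomposition 1

Decomposition 1: common = {P4}, closure = {P1, P2, P3, P4} → lossless.
Decomposition 2: common = {P1}, closure = {P1, P2} → lossy.
Decomposition 3: common = {P1, P5}, closure = {P1, P2, P5} → lossy.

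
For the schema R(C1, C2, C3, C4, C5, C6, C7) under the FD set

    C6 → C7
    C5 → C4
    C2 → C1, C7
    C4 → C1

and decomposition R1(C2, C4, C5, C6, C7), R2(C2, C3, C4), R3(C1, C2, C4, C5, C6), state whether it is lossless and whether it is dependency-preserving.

Lossless test (chase): Rows 1 and 3 agree on C6; apply C6→C7 and equate their C7 entries. Rows 1 and 2 agree on C2; apply C2→C1, C7 and equate their C1, C7 entries. Rows 1 and 3 agree on C2; apply C2→C1, C7 and equate their C1, C7 entries. No row becomes fully distinguished — the join is lossy.
Dependency preservation: C2 → C1, C7 is not contained in any single fragment, but the restricted closure of its left-hand side across the fragments still reaches the right-hand side; the remaining FDs each lie inside some fragment. All dependencies are preserved.

lossy but dependency-preserving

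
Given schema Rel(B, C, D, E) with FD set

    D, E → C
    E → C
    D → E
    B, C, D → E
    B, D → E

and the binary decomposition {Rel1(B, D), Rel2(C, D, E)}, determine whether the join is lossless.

Yes

Common attributes: Rel1 ∩ Rel2 = {D}.
Closure of {D}: D → E applies, adding E; D, E → C applies, adding C. So (D)⁺ = {C, D, E}.
This closure contains every attribute of Rel2, so Rel1 ∩ Rel2 → Rel2. The join is lossless.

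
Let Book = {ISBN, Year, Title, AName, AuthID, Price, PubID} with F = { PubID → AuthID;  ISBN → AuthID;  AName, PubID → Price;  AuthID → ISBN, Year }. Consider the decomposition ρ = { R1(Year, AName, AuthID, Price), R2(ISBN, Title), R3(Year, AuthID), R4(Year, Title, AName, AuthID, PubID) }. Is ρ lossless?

No

Chase test. Columns are ISBN, Year, Title, AName, AuthID, Price, PubID; row i has aⱼ where attribute j ∈ Ri, else bᵢⱼ.
Initial tableau (one row per fragment):
  row 1: b11 a2 b13 a4 a5 a6 b17
  row 2: a1 b22 a3 b24 b25 b26 b27
  row 3: b31 a2 b33 b34 a5 b36 b37
  row 4: b41 a2 a3 a4 a5 b46 a7
Rows 1 and 3 agree on AuthID; apply AuthID→ISBN, Year and equate their ISBN, Year entries.
Rows 1 and 4 agree on AuthID; apply AuthID→ISBN, Year and equate their ISBN, Year entries.
No row becomes fully distinguished — the join is lossy.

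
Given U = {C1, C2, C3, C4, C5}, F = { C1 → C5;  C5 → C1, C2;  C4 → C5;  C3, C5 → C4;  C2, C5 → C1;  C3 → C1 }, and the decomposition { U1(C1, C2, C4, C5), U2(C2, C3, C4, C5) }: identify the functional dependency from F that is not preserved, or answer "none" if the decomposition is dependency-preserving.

C1 → C5 lies within U1.
C5 → C1, C2 lies within U1.
C4 → C5 lies within U1.
C3, C5 → C4 lies within U2.
C2, C5 → C1 lies within U1.
C3 → C1: restricted closure across fragments reaches C1.
Every dependency is enforceable on the fragments, so the decomposition is dependency-preserving.

none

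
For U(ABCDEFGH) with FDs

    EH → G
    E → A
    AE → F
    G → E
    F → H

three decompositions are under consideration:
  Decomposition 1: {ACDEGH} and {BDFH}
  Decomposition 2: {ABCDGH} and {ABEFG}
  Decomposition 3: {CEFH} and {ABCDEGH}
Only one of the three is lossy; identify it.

Decomposition 1

Decomposition 1: common = {DH}, closure = {DH} → lossy.
Decomposition 2: common = {ABG}, closure = {ABEFGH} → lossless.
Decomposition 3: common = {CEH}, closure = {ACEFGH} → lossless.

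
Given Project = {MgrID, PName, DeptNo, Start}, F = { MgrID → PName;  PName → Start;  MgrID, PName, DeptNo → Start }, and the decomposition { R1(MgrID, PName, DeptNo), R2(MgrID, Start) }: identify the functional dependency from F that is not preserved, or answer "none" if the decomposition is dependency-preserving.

Check PName → Start: no single fragment contains all of {PName, Start}, and the restricted closure of {PName} across the fragments never reaches {Start}.
MgrID → PName is preserved.
MgrID, PName, DeptNo → Start is preserved.

PName → Start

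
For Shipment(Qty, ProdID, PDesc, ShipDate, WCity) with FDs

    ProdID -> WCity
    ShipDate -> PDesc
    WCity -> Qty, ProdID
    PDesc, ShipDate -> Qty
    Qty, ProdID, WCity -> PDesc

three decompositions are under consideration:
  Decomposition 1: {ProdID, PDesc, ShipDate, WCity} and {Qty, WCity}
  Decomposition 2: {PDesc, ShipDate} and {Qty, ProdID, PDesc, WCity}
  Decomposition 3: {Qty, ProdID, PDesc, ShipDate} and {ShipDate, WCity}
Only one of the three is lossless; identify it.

Decomposition 1: common = {WCity}, closure = {Qty, ProdID, PDesc, WCity} → lossless.
Decomposition 2: common = {PDesc}, closure = {PDesc} → lossy.
Decomposition 3: common = {ShipDate}, closure = {Qty, PDesc, ShipDate} → lossy.

Decomposition 1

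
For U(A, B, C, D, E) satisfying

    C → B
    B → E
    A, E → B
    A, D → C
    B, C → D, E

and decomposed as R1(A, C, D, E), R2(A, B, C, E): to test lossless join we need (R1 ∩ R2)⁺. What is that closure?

A, B, C, D, E

R1 ∩ R2 = {A, C, E}.
C → B applies, adding B
B, C → D, E applies, adding D
Closure: {A, B, C, D, E}.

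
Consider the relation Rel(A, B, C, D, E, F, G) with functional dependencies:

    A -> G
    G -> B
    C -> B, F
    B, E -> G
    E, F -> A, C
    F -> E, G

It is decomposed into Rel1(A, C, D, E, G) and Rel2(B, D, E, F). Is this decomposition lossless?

Common attributes: Rel1 ∩ Rel2 = {D, E}.
No dependency enlarges {D, E}, so (D, E)⁺ = {D, E}.
The closure contains neither all of Rel1 = {A, C, D, E, G} nor all of Rel2 = {B, D, E, F}, so the common attributes are not a superkey of either fragment. The join is lossy.

No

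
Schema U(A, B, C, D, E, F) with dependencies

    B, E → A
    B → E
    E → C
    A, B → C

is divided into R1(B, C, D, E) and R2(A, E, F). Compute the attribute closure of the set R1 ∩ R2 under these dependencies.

R1 ∩ R2 = {E}.
E → C applies, adding C
Closure: {C, E}.

C, E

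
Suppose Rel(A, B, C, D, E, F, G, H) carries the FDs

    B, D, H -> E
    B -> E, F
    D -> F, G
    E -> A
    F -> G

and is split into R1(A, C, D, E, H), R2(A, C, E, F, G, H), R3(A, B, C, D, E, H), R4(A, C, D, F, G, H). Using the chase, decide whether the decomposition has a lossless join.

Yes

Chase test. Columns are A, B, C, D, E, F, G, H; row i has aⱼ where attribute j ∈ Ri, else bᵢⱼ.
Initial tableau (one row per fragment):
  row 1: a1 b12 a3 a4 a5 b16 b17 a8
  row 2: a1 b22 a3 b24 a5 a6 a7 a8
  row 3: a1 a2 a3 a4 a5 b36 b37 a8
  row 4: a1 b42 a3 a4 b45 a6 a7 a8
Rows 1 and 3 agree on D; apply D→F, G and equate their F, G entries.
Rows 1 and 4 agree on D; apply D→F, G and equate their F, G entries.
Row 3 is now all distinguished symbols — the join is lossless.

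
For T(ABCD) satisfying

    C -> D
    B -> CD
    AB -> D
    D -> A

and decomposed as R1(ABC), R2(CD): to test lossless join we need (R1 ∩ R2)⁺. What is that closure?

R1 ∩ R2 = {C}.
C → D applies, adding D
D → A applies, adding A
Closure: {ACD}.

ACD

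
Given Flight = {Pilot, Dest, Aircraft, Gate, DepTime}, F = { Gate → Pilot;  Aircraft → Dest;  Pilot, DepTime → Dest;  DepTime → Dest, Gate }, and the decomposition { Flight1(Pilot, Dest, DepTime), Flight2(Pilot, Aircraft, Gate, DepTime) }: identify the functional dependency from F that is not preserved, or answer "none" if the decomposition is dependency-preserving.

Aircraft → Dest

Check Aircraft → Dest: no single fragment contains all of {Dest, Aircraft}, and the restricted closure of {Aircraft} across the fragments never reaches {Dest}.
Gate → Pilot is preserved.
Pilot, DepTime → Dest is preserved.
DepTime → Dest, Gate is preserved.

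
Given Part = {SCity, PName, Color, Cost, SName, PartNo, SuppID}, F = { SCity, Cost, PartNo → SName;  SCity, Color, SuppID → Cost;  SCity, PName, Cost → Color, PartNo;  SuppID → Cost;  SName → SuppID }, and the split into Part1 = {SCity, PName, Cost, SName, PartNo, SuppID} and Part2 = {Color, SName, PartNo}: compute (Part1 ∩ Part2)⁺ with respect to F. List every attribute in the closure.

Part1 ∩ Part2 = {SName, PartNo}.
SName → SuppID applies, adding SuppID
SuppID → Cost applies, adding Cost
Closure: {Cost, SName, PartNo, SuppID}.

Cost, SName, PartNo, SuppID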